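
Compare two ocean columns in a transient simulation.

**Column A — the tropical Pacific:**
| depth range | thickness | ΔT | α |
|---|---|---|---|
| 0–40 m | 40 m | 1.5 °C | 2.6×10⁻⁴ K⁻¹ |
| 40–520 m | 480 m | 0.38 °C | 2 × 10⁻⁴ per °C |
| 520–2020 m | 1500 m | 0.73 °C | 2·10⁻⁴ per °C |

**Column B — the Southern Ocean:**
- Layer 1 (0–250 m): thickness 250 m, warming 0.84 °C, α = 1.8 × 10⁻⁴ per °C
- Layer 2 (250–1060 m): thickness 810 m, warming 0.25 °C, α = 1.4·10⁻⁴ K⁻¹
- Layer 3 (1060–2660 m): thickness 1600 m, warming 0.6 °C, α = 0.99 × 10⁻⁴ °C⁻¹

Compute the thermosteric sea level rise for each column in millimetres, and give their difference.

Δh_A ≈ 270 mm, Δh_B ≈ 160 mm; difference ≈ 110 mm

A 40 × 1.5 × 2.6×10⁻⁴ = 0.01560 m
A 40–520 m: 480 × 0.38 × 2×10⁻⁴ = 0.03648 m
A 520–2020 m: 2×10⁻⁴ × 0.73 × 1500 = 0.21900 m
A total: 0.27108 m
B Layer 1: 0.84 × 250 × 1.8×10⁻⁴ = 0.03780 m
B 810 × 0.25 × 1.4×10⁻⁴ = 0.02835 m
B 1060–2660 m: 0.6 × 0.99×10⁻⁴ × 1600 = 0.09504 m
B total: 0.16119 m
Difference: 0.27108 − 0.16119 = 0.10989 m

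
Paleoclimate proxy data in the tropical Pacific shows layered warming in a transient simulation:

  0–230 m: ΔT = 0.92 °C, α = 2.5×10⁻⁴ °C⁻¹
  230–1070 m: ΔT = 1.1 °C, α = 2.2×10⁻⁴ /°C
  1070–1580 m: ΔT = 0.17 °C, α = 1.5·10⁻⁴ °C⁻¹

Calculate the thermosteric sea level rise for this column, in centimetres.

230 × 2.5×10⁻⁴ × 0.92 = 0.05290 m
230–1070 m: 2.2×10⁻⁴ × 1.1 × 840 = 0.20328 m
Layer 3: 0.17 × 510 × 1.5×10⁻⁴ = 0.013005 m
Δh = 0.05290 + 0.20328 + 0.013005 = 0.269185 m ≈ 26.9 cm

26.9 cm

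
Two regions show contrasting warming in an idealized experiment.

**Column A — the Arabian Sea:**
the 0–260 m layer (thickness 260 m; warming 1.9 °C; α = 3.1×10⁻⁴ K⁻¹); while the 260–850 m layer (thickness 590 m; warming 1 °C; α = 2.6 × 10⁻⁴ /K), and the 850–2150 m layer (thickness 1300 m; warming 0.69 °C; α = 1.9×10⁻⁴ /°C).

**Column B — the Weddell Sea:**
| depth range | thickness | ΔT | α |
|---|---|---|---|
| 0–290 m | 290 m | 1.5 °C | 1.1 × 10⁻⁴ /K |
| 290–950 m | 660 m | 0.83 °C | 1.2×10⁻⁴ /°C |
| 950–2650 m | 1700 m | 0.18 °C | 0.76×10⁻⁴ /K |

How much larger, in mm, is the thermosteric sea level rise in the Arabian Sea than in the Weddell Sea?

A 260 × 3.1×10⁻⁴ × 1.9 = 0.15314 m
A 1 × 2.6×10⁻⁴ × 590 = 0.15340 m
A Layer 3: 0.69 × 1300 × 1.9×10⁻⁴ = 0.17043 m
A total: 0.47697 m
B 0–290 m: 290 × 1.1×10⁻⁴ × 1.5 = 0.04785 m
B Layer 2: 1.2×10⁻⁴ × 0.83 × 660 = 0.065736 m
B 950–2650 m: 1700 × 0.18 × 0.76×10⁻⁴ = 0.023256 m
B total: 0.136842 m
Difference: 0.47697 − 0.136842 = 0.340128 m

Δh_A − Δh_B ≈ 340 mm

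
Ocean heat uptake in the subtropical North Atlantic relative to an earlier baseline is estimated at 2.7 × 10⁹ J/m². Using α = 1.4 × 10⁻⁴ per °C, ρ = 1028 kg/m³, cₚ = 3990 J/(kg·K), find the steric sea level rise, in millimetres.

about 92.2 mm

Δh = αQ/(ρcₚ) = 1.4×10⁻⁴ × 2.7×10⁹ / (1028 × 3990) ≈ 0.092156 m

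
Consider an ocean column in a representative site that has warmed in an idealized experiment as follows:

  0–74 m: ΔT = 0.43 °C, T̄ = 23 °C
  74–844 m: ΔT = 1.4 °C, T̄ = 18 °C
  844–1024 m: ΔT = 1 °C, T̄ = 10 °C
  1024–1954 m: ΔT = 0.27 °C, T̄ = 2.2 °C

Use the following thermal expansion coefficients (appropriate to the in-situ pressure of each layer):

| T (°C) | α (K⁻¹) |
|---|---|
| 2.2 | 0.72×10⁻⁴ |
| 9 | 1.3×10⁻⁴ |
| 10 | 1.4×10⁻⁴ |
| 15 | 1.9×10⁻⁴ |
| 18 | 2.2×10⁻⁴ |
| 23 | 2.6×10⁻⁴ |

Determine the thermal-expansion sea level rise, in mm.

289 mm of thermosteric rise

Layer 1 at 23 °C → α = 2.6×10⁻⁴ K⁻¹
Layer 2 at 18 °C → α = 2.2×10⁻⁴ K⁻¹
Layer 3 at 10 °C → α = 1.4×10⁻⁴ K⁻¹
Layer 4 at 2.2 °C → α = 0.72×10⁻⁴ K⁻¹
0–74 m: 2.6×10⁻⁴ × 0.43 × 74 = 0.0082732 m
770 × 1.4 × 2.2×10⁻⁴ = 0.23716 m
844–1024 m: 180 × 1.4×10⁻⁴ × 1 = 0.02520 m
0.27 × 0.72×10⁻⁴ × 930 = 0.0180792 m
Δh = 0.0082732 + 0.23716 + 0.02520 + 0.0180792 = 0.2887124 m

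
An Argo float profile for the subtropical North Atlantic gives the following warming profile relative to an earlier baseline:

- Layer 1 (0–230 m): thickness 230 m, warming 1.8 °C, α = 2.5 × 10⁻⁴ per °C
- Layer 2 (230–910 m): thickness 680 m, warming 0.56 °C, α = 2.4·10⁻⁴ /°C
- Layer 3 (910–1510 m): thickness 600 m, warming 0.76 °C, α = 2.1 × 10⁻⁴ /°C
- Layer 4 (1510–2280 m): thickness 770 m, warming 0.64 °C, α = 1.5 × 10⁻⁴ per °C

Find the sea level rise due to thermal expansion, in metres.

Δh ≈ 0.36 m

2.5×10⁻⁴ × 1.8 × 230 = 0.10350 m
230–910 m: 0.56 × 2.4×10⁻⁴ × 680 = 0.091392 m
600 × 2.1×10⁻⁴ × 0.76 = 0.09576 m
1510–2280 m: 1.5×10⁻⁴ × 770 × 0.64 = 0.07392 m
Δh = 0.10350 + 0.091392 + 0.09576 + 0.07392 = 0.364572 m ≈ 0.36 m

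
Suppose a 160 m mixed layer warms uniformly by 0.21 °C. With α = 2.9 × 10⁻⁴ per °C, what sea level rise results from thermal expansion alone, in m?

Δh = αΔT·H = 2.9×10⁻⁴ × 0.21 × 160 = 0.009744 m

Δh = 0.00974 m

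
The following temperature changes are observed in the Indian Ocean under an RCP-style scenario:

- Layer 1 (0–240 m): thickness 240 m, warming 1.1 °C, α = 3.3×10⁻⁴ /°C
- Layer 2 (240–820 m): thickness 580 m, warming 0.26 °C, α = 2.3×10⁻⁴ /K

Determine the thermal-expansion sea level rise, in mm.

about 120 mm

240 × 3.3×10⁻⁴ × 1.1 = 0.08712 m
580 × 0.26 × 2.3×10⁻⁴ = 0.034684 m
Δh = 0.08712 + 0.034684 = 0.121804 m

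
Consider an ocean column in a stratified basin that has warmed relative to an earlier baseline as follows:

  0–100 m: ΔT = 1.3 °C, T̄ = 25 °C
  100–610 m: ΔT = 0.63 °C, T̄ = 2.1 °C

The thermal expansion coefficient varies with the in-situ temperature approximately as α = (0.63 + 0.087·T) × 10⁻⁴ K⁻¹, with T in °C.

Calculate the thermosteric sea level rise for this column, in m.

Layer 1: α = (0.63 + 0.087×25)×10⁻⁴ = 2.805×10⁻⁴ K⁻¹
Layer 2: α = (0.63 + 0.087×2.1)×10⁻⁴ = 0.8127×10⁻⁴ K⁻¹
Layer 1: 100 × 2.805×10⁻⁴ × 1.3 = 0.036465 m
100–610 m: 510 × 0.8127×10⁻⁴ × 0.63 = 0.026112051 m
Δh = 0.036465 + 0.026112051 = 0.062577051 m

Δh = 0.0626 m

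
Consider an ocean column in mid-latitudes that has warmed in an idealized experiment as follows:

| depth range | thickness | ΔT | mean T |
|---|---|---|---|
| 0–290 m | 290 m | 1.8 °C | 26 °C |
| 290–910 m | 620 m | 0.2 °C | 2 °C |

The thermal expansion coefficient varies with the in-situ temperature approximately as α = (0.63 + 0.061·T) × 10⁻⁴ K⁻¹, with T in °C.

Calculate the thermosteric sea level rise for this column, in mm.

Δh = 125 mm

Layer 1: α = (0.63 + 0.061×26)×10⁻⁴ = 2.216×10⁻⁴ K⁻¹
Layer 2: α = (0.63 + 0.061×2)×10⁻⁴ = 0.752×10⁻⁴ K⁻¹
Layer 1: 2.216×10⁻⁴ × 290 × 1.8 = 0.1156752 m
0.2 × 620 × 0.752×10⁻⁴ = 0.0093248 m
Δh = 0.1156752 + 0.0093248 = 0.12500 m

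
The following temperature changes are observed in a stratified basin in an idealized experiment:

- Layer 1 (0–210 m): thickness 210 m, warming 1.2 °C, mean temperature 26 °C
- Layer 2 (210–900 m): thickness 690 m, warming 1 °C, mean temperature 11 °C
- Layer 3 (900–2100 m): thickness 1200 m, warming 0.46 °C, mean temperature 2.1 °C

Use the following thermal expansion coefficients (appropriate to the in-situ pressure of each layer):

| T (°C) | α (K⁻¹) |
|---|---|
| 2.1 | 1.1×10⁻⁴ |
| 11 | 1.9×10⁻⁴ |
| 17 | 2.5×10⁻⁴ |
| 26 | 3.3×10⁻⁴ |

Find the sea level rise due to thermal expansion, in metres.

Layer 1 at 26 °C → α = 3.3×10⁻⁴ K⁻¹
Layer 2 at 11 °C → α = 1.9×10⁻⁴ K⁻¹
Layer 3 at 2.1 °C → α = 1.1×10⁻⁴ K⁻¹
Layer 1: 3.3×10⁻⁴ × 1.2 × 210 = 0.08316 m
Layer 2: 690 × 1 × 1.9×10⁻⁴ = 0.13110 m
Layer 3: 0.46 × 1.1×10⁻⁴ × 1200 = 0.06072 m
Δh = 0.08316 + 0.13110 + 0.06072 = 0.27498 m ≈ 0.275 m

about 0.275 m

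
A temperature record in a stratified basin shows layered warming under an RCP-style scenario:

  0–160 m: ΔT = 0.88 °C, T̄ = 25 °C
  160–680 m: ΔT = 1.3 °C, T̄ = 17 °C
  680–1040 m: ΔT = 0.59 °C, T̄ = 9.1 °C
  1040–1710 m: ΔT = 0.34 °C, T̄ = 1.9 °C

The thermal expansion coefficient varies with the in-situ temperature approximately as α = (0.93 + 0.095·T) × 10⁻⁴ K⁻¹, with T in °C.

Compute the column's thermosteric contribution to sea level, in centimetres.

Layer 1: α = (0.93 + 0.095×25)×10⁻⁴ = 3.305×10⁻⁴ K⁻¹
Layer 2: α = (0.93 + 0.095×17)×10⁻⁴ = 2.545×10⁻⁴ K⁻¹
Layer 3: α = (0.93 + 0.095×9.1)×10⁻⁴ = 1.7945×10⁻⁴ K⁻¹
Layer 4: α = (0.93 + 0.095×1.9)×10⁻⁴ = 1.1105×10⁻⁴ K⁻¹
3.305×10⁻⁴ × 0.88 × 160 = 0.0465344 m
2.545×10⁻⁴ × 520 × 1.3 = 0.172042 m
680–1040 m: 360 × 1.7945×10⁻⁴ × 0.59 = 0.03811518 m
1.1105×10⁻⁴ × 670 × 0.34 = 0.02529719 m
Δh = 0.0465344 + 0.172042 + 0.03811518 + 0.02529719 = 0.28198877 m ≈ 28 cm

Δh ≈ 28 cm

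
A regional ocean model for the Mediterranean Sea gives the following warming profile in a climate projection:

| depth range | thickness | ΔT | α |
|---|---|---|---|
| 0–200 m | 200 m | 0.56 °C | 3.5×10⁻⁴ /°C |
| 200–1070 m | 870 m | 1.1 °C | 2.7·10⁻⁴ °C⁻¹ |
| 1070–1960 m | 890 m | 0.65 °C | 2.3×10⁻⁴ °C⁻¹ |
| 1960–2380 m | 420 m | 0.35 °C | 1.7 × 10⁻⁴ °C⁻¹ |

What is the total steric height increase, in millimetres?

Layer 1: 200 × 3.5×10⁻⁴ × 0.56 = 0.03920 m
1.1 × 2.7×10⁻⁴ × 870 = 0.25839 m
2.3×10⁻⁴ × 890 × 0.65 = 0.133055 m
420 × 0.35 × 1.7×10⁻⁴ = 0.02499 m
Δh = 0.03920 + 0.25839 + 0.133055 + 0.02499 = 0.455635 m

Δh ≈ 460 mm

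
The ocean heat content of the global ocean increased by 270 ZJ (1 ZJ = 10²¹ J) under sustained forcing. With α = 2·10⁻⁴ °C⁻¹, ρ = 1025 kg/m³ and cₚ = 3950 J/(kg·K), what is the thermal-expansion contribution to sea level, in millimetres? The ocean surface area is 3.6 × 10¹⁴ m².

about 37.0 mm

Per unit area: Q = 270×10²¹ / (3.6×10¹⁴) = 7.5×10⁸ J/m²
Δh = αQ/(ρcₚ) = 2×10⁻⁴ × 7.5×10⁸ / (1025 × 3950) ≈ 0.037048 m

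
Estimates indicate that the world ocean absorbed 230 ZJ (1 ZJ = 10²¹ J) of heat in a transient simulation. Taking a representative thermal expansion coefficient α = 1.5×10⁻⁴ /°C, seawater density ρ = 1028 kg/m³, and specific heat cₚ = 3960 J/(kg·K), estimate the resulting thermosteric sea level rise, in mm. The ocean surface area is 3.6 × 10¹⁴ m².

Per unit area: Q = 230×10²¹ / (3.6×10¹⁴) ≈ 6.389×10⁸ J/m²
Δh = αQ/(ρcₚ) = 1.5×10⁻⁴ × 6.389×10⁸ / (1028 × 3960) ≈ 0.023542 m

Δh = 24 mm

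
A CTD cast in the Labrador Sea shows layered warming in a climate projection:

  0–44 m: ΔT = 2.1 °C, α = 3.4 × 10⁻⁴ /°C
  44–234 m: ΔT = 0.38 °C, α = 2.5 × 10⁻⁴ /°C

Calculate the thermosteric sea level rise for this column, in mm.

44 × 2.1 × 3.4×10⁻⁴ = 0.031416 m
0.38 × 190 × 2.5×10⁻⁴ = 0.01805 m
Δh = 0.031416 + 0.01805 = 0.049466 m ≈ 49.5 mm

Δh = 49.5 mm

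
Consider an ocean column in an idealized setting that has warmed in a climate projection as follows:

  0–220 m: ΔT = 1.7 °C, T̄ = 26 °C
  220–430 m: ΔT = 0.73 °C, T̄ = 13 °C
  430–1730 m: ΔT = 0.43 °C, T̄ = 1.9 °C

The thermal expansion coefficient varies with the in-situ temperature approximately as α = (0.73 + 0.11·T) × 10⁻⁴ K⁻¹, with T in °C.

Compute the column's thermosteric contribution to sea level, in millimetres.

about 220 mm

Layer 1: α = (0.73 + 0.11×26)×10⁻⁴ = 3.59×10⁻⁴ K⁻¹
Layer 2: α = (0.73 + 0.11×13)×10⁻⁴ = 2.16×10⁻⁴ K⁻¹
Layer 3: α = (0.73 + 0.11×1.9)×10⁻⁴ = 0.939×10⁻⁴ K⁻¹
0–220 m: 220 × 3.59×10⁻⁴ × 1.7 = 0.134266 m
Layer 2: 0.73 × 2.16×10⁻⁴ × 210 = 0.0331128 m
430–1730 m: 0.43 × 0.939×10⁻⁴ × 1300 = 0.0524901 m
Δh = 0.134266 + 0.0331128 + 0.0524901 = 0.2198689 m ≈ 220 mm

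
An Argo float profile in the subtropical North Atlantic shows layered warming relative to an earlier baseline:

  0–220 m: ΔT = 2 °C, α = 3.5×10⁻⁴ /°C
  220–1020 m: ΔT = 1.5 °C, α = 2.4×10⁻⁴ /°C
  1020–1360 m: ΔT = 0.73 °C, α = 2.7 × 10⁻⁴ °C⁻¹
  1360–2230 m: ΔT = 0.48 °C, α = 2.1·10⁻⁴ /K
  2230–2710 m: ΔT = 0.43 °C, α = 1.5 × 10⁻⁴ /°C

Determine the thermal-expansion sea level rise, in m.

Δh = 0.628 m

220 × 2 × 3.5×10⁻⁴ = 0.15400 m
220–1020 m: 1.5 × 2.4×10⁻⁴ × 800 = 0.28800 m
Layer 3: 2.7×10⁻⁴ × 0.73 × 340 = 0.067014 m
1360–2230 m: 0.48 × 870 × 2.1×10⁻⁴ = 0.087696 m
480 × 1.5×10⁻⁴ × 0.43 = 0.03096 m
Δh = 0.15400 + 0.28800 + 0.067014 + 0.087696 + 0.03096 = 0.62767 m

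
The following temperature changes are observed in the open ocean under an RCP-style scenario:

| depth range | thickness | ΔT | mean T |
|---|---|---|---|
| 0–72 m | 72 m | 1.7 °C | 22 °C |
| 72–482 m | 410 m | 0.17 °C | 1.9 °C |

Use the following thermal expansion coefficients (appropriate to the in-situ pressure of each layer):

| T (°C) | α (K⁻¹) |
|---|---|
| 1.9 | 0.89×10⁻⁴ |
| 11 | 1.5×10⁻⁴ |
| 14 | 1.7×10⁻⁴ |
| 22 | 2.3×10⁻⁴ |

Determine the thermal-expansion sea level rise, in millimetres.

Layer 1 at 22 °C → α = 2.3×10⁻⁴ K⁻¹
Layer 2 at 1.9 °C → α = 0.89×10⁻⁴ K⁻¹
Layer 1: 2.3×10⁻⁴ × 72 × 1.7 = 0.028152 m
72–482 m: 410 × 0.89×10⁻⁴ × 0.17 = 0.0062033 m
Δh = 0.028152 + 0.0062033 = 0.0343553 m

Δh ≈ 34.4 mm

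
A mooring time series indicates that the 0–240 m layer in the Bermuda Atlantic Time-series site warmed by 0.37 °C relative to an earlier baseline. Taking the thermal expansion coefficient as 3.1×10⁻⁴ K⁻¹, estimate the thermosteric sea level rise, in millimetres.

Δh = 27.5 mm

Δh = αΔT·H = 3.1×10⁻⁴ × 0.37 × 240 = 0.027528 m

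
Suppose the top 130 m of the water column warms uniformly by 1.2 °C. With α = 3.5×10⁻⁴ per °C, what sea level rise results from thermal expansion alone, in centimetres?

Δh = αΔT·H = 3.5×10⁻⁴ × 1.2 × 130 = 0.05460 m

5.46 cm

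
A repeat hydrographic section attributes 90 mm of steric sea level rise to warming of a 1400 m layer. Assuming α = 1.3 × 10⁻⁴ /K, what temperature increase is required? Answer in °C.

ΔT = Δh/(αH) = 0.09 / (1.3×10⁻⁴ × 1400) ≈ 0.4945 °C

about 0.49 °C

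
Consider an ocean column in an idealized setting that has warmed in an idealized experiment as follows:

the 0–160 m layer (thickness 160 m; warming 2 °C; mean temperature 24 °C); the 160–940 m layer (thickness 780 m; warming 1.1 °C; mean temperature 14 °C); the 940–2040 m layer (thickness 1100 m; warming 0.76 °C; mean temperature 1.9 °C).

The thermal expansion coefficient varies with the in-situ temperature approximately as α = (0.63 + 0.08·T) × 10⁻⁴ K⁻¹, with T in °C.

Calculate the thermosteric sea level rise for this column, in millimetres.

Layer 1: α = (0.63 + 0.08×24)×10⁻⁴ = 2.55×10⁻⁴ K⁻¹
Layer 2: α = (0.63 + 0.08×14)×10⁻⁴ = 1.75×10⁻⁴ K⁻¹
Layer 3: α = (0.63 + 0.08×1.9)×10⁻⁴ = 0.782×10⁻⁴ K⁻¹
2 × 160 × 2.55×10⁻⁴ = 0.08160 m
1.75×10⁻⁴ × 1.1 × 780 = 0.15015 m
940–2040 m: 1100 × 0.76 × 0.782×10⁻⁴ = 0.0653752 m
Δh = 0.08160 + 0.15015 + 0.0653752 = 0.2971252 m ≈ 297 mm

Δh ≈ 297 mm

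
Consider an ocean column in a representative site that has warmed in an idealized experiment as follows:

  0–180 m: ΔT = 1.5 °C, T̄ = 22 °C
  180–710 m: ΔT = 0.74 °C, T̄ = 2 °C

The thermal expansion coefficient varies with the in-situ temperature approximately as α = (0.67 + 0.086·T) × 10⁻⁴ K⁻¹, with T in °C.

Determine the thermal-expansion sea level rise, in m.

Layer 1: α = (0.67 + 0.086×22)×10⁻⁴ = 2.562×10⁻⁴ K⁻¹
Layer 2: α = (0.67 + 0.086×2)×10⁻⁴ = 0.842×10⁻⁴ K⁻¹
180 × 1.5 × 2.562×10⁻⁴ = 0.069174 m
0.74 × 0.842×10⁻⁴ × 530 = 0.03302324 m
Δh = 0.069174 + 0.03302324 = 0.10219724 m

0.10 m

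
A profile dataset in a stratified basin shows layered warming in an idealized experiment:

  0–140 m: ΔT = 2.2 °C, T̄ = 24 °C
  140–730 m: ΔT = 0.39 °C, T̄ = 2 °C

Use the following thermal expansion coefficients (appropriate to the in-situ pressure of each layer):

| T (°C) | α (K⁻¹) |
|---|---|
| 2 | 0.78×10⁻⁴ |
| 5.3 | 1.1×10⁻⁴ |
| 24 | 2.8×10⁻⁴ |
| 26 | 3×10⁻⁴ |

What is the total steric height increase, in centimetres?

Layer 1 at 24 °C → α = 2.8×10⁻⁴ K⁻¹
Layer 2 at 2 °C → α = 0.78×10⁻⁴ K⁻¹
Layer 1: 2.8×10⁻⁴ × 140 × 2.2 = 0.08624 m
Layer 2: 590 × 0.39 × 0.78×10⁻⁴ = 0.0179478 m
Δh = 0.08624 + 0.0179478 = 0.1041878 m

10.4 cm of thermosteric rise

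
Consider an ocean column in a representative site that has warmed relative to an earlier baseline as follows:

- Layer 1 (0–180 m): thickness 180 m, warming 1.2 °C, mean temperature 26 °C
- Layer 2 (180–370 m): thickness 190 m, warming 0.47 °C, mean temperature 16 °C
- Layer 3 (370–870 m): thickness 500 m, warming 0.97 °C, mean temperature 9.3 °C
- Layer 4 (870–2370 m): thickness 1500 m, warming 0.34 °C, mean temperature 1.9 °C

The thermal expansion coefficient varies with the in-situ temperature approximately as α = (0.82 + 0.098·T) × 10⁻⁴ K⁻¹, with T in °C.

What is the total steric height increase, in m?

Layer 1: α = (0.82 + 0.098×26)×10⁻⁴ = 3.368×10⁻⁴ K⁻¹
Layer 2: α = (0.82 + 0.098×16)×10⁻⁴ = 2.388×10⁻⁴ K⁻¹
Layer 3: α = (0.82 + 0.098×9.3)×10⁻⁴ = 1.7314×10⁻⁴ K⁻¹
Layer 4: α = (0.82 + 0.098×1.9)×10⁻⁴ = 1.0062×10⁻⁴ K⁻¹
Layer 1: 3.368×10⁻⁴ × 180 × 1.2 = 0.0727488 m
2.388×10⁻⁴ × 190 × 0.47 = 0.02132484 m
Layer 3: 500 × 1.7314×10⁻⁴ × 0.97 = 0.0839729 m
870–2370 m: 1.0062×10⁻⁴ × 0.34 × 1500 = 0.0513162 m
Δh = 0.0727488 + 0.02132484 + 0.0839729 + 0.0513162 = 0.22936274 m

about 0.229 m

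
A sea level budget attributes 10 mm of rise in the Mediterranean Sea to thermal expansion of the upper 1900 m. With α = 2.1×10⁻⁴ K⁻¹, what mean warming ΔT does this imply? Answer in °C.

ΔT ≈ 0.025 °C

ΔT = Δh/(αH) = 0.01 / (2.1×10⁻⁴ × 1900) ≈ 0.02506 °C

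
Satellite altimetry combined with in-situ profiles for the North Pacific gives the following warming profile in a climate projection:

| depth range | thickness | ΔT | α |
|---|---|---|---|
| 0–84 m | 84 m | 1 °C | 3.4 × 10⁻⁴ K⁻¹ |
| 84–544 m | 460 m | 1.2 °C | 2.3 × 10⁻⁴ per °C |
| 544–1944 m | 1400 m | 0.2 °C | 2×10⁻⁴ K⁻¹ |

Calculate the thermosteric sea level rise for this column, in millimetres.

0–84 m: 84 × 3.4×10⁻⁴ × 1 = 0.02856 m
Layer 2: 460 × 2.3×10⁻⁴ × 1.2 = 0.12696 m
2×10⁻⁴ × 1400 × 0.2 = 0.05600 m
Δh = 0.02856 + 0.12696 + 0.05600 = 0.21152 m ≈ 212 mm

212 mm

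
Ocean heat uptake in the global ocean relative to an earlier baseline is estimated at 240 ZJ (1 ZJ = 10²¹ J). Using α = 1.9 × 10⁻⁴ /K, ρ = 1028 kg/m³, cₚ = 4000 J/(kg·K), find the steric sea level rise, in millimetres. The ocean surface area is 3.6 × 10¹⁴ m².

Per unit area: Q = 240×10²¹ / (3.6×10¹⁴) ≈ 6.667×10⁸ J/m²
Δh = αQ/(ρcₚ) = 1.9×10⁻⁴ × 6.667×10⁸ / (1028 × 4000) ≈ 0.030806 m

30.8 mm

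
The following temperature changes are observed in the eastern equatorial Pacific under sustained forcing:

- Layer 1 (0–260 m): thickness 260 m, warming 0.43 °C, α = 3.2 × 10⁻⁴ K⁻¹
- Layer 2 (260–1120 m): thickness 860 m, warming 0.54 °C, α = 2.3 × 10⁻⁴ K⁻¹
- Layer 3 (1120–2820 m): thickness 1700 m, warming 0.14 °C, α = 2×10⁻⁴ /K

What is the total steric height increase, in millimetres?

260 × 0.43 × 3.2×10⁻⁴ = 0.035776 m
0.54 × 2.3×10⁻⁴ × 860 = 0.106812 m
1120–2820 m: 1700 × 0.14 × 2×10⁻⁴ = 0.04760 m
Δh = 0.035776 + 0.106812 + 0.04760 = 0.190188 m

190 mm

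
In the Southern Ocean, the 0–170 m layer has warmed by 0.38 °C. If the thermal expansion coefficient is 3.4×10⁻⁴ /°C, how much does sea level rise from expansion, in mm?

Δh = αΔT·H = 3.4×10⁻⁴ × 0.38 × 170 = 0.021964 m

22 mm of thermosteric rise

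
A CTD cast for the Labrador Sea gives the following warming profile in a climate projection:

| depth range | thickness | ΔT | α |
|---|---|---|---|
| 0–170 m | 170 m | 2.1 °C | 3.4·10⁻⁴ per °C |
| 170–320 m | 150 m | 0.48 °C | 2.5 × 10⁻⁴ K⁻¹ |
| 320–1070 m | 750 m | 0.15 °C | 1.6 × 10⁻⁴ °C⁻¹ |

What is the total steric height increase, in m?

Δh = 0.157 m

0–170 m: 3.4×10⁻⁴ × 2.1 × 170 = 0.12138 m
170–320 m: 150 × 2.5×10⁻⁴ × 0.48 = 0.01800 m
Layer 3: 1.6×10⁻⁴ × 0.15 × 750 = 0.01800 m
Δh = 0.12138 + 0.01800 + 0.01800 = 0.15738 m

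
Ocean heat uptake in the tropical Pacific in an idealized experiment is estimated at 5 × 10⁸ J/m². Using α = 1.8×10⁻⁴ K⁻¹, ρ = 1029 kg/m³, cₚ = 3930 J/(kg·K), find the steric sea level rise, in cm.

Δh = αQ/(ρcₚ) = 1.8×10⁻⁴ × 5×10⁸ / (1029 × 3930) ≈ 0.022255 m

2.23 cm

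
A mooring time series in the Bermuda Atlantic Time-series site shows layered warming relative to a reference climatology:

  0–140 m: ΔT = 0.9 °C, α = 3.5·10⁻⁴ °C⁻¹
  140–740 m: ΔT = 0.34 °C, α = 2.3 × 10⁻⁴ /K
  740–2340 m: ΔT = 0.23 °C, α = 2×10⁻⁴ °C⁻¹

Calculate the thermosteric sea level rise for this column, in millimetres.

0.9 × 3.5×10⁻⁴ × 140 = 0.04410 m
600 × 2.3×10⁻⁴ × 0.34 = 0.04692 m
740–2340 m: 1600 × 2×10⁻⁴ × 0.23 = 0.07360 m
Δh = 0.04410 + 0.04692 + 0.07360 = 0.16462 m ≈ 165 mm

Δh = 165 mm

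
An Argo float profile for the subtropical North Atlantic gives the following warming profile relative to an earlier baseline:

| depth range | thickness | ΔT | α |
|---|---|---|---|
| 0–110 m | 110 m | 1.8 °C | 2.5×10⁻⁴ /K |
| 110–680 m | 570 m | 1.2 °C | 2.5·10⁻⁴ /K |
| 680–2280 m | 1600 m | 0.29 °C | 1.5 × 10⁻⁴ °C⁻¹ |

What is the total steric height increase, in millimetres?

about 290 mm

110 × 1.8 × 2.5×10⁻⁴ = 0.04950 m
110–680 m: 570 × 1.2 × 2.5×10⁻⁴ = 0.17100 m
680–2280 m: 1600 × 1.5×10⁻⁴ × 0.29 = 0.06960 m
Δh = 0.04950 + 0.17100 + 0.06960 = 0.29010 m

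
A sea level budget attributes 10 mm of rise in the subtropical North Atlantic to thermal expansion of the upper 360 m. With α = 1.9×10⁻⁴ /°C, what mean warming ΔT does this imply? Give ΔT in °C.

about 0.146 °C

ΔT = Δh/(αH) = 0.01 / (1.9×10⁻⁴ × 360) ≈ 0.1462 °C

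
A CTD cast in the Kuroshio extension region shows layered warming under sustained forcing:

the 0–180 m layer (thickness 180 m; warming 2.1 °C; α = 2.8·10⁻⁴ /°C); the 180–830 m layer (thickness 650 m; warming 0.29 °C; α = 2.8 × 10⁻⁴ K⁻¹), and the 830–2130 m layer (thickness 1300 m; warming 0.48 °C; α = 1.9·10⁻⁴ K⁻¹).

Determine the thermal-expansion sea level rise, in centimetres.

2.1 × 180 × 2.8×10⁻⁴ = 0.10584 m
Layer 2: 2.8×10⁻⁴ × 650 × 0.29 = 0.05278 m
Layer 3: 1.9×10⁻⁴ × 1300 × 0.48 = 0.11856 m
Δh = 0.10584 + 0.05278 + 0.11856 = 0.27718 m

Δh = 28 cm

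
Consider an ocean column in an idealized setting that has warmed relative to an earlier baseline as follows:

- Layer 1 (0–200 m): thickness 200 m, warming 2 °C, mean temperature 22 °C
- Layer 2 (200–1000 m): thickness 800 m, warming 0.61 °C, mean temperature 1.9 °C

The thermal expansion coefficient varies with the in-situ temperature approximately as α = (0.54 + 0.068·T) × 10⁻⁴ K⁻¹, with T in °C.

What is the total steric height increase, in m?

Δh ≈ 0.114 m

Layer 1: α = (0.54 + 0.068×22)×10⁻⁴ = 2.036×10⁻⁴ K⁻¹
Layer 2: α = (0.54 + 0.068×1.9)×10⁻⁴ = 0.6692×10⁻⁴ K⁻¹
Layer 1: 2.036×10⁻⁴ × 200 × 2 = 0.08144 m
200–1000 m: 0.6692×10⁻⁴ × 800 × 0.61 = 0.03265696 m
Δh = 0.08144 + 0.03265696 = 0.11409696 m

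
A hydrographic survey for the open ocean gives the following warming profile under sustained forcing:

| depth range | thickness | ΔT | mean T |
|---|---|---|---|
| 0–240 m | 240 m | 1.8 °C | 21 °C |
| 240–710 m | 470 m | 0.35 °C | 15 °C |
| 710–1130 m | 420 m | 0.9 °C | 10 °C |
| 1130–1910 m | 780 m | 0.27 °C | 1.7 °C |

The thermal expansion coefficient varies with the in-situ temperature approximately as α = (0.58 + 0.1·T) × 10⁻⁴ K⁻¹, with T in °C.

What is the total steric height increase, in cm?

22.6 cm

Layer 1: α = (0.58 + 0.1×21)×10⁻⁴ = 2.68×10⁻⁴ K⁻¹
Layer 2: α = (0.58 + 0.1×15)×10⁻⁴ = 2.08×10⁻⁴ K⁻¹
Layer 3: α = (0.58 + 0.1×10)×10⁻⁴ = 1.58×10⁻⁴ K⁻¹
Layer 4: α = (0.58 + 0.1×1.7)×10⁻⁴ = 0.75×10⁻⁴ K⁻¹
240 × 1.8 × 2.68×10⁻⁴ = 0.115776 m
Layer 2: 0.35 × 470 × 2.08×10⁻⁴ = 0.034216 m
710–1130 m: 1.58×10⁻⁴ × 420 × 0.9 = 0.059724 m
1130–1910 m: 780 × 0.27 × 0.75×10⁻⁴ = 0.015795 m
Δh = 0.115776 + 0.034216 + 0.059724 + 0.015795 = 0.225511 m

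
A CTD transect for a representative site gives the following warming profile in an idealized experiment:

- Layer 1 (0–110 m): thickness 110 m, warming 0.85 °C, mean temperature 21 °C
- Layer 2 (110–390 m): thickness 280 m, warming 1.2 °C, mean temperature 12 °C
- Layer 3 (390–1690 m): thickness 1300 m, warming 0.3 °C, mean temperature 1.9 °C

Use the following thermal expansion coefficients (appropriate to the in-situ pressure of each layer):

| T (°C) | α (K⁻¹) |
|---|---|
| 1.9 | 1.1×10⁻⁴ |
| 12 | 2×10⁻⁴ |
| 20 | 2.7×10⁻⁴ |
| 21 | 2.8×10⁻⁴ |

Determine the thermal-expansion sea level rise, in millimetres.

136 mm of thermosteric rise

Layer 1 at 21 °C → α = 2.8×10⁻⁴ K⁻¹
Layer 2 at 12 °C → α = 2×10⁻⁴ K⁻¹
Layer 3 at 1.9 °C → α = 1.1×10⁻⁴ K⁻¹
Layer 1: 0.85 × 110 × 2.8×10⁻⁴ = 0.02618 m
280 × 2×10⁻⁴ × 1.2 = 0.06720 m
1.1×10⁻⁴ × 0.3 × 1300 = 0.04290 m
Δh = 0.02618 + 0.06720 + 0.04290 = 0.13628 m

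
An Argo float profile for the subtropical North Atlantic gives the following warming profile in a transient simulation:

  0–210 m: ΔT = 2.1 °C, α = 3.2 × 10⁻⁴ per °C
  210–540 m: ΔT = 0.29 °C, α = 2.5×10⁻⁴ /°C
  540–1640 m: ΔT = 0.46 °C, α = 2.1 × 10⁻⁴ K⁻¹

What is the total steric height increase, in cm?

0–210 m: 2.1 × 3.2×10⁻⁴ × 210 = 0.14112 m
210–540 m: 2.5×10⁻⁴ × 330 × 0.29 = 0.023925 m
540–1640 m: 1100 × 2.1×10⁻⁴ × 0.46 = 0.10626 m
Δh = 0.14112 + 0.023925 + 0.10626 = 0.271305 m

about 27.1 cm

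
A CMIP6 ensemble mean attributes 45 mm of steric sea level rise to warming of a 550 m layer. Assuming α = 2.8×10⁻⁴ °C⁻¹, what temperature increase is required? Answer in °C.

0.292 °C

ΔT = Δh/(αH) = 0.045 / (2.8×10⁻⁴ × 550) ≈ 0.2922 °C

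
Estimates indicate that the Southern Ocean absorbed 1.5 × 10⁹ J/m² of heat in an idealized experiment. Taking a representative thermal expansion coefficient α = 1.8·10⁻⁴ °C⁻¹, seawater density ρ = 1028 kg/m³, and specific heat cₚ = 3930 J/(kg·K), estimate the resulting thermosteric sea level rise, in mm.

Δh = αQ/(ρcₚ) = 1.8×10⁻⁴ × 1.5×10⁹ / (1028 × 3930) ≈ 0.066831 m

Δh = 66.8 mm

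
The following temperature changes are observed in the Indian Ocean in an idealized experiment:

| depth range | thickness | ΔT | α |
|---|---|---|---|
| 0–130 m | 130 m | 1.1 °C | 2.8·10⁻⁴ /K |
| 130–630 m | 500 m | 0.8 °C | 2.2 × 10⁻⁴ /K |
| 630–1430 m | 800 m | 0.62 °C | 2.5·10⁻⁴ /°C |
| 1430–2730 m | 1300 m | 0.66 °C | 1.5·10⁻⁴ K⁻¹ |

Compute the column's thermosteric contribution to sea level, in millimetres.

380 mm

130 × 1.1 × 2.8×10⁻⁴ = 0.04004 m
Layer 2: 500 × 2.2×10⁻⁴ × 0.8 = 0.08800 m
Layer 3: 2.5×10⁻⁴ × 0.62 × 800 = 0.12400 m
1430–2730 m: 1300 × 0.66 × 1.5×10⁻⁴ = 0.12870 m
Δh = 0.04004 + 0.08800 + 0.12400 + 0.12870 = 0.38074 m ≈ 380 mm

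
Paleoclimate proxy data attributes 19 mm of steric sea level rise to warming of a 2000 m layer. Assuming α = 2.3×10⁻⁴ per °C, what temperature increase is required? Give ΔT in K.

0.041 K

ΔT = Δh/(αH) = 0.019 / (2.3×10⁻⁴ × 2000) ≈ 0.04130 K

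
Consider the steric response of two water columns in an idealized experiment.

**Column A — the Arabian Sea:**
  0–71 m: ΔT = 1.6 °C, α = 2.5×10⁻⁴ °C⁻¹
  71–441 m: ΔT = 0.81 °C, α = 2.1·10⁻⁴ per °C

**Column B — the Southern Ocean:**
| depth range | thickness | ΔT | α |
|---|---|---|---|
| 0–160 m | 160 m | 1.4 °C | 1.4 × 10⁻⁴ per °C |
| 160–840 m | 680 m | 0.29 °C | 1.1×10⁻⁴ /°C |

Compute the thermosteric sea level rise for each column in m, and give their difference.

A 71 × 2.5×10⁻⁴ × 1.6 = 0.02840 m
A 0.81 × 370 × 2.1×10⁻⁴ = 0.062937 m
A total: 0.091337 m
B Layer 1: 1.4 × 1.4×10⁻⁴ × 160 = 0.03136 m
B 680 × 1.1×10⁻⁴ × 0.29 = 0.021692 m
B total: 0.053052 m
Difference: 0.091337 − 0.053052 = 0.038285 m

A: 0.091 m; B: 0.053 m; difference 0.038 m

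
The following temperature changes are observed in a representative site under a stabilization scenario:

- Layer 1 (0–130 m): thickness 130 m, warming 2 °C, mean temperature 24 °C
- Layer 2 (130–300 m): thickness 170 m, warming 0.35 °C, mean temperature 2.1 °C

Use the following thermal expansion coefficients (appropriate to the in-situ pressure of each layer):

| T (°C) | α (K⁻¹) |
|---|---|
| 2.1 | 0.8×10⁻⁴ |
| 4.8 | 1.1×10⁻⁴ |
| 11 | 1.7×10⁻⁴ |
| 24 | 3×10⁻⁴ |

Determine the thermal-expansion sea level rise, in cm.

Δh ≈ 8.3 cm

Layer 1 at 24 °C → α = 3×10⁻⁴ K⁻¹
Layer 2 at 2.1 °C → α = 0.8×10⁻⁴ K⁻¹
130 × 3×10⁻⁴ × 2 = 0.07800 m
0.35 × 0.8×10⁻⁴ × 170 = 0.00476 m
Δh = 0.07800 + 0.00476 = 0.08276 m ≈ 8.3 cm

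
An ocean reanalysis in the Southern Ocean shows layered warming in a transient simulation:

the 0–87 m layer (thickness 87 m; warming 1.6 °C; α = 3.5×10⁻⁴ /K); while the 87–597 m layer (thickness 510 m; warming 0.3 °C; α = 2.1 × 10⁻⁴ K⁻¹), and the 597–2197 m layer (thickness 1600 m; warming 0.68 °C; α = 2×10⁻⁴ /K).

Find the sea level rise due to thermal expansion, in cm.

0–87 m: 3.5×10⁻⁴ × 1.6 × 87 = 0.04872 m
87–597 m: 2.1×10⁻⁴ × 510 × 0.3 = 0.03213 m
Layer 3: 2×10⁻⁴ × 1600 × 0.68 = 0.21760 m
Δh = 0.04872 + 0.03213 + 0.21760 = 0.29845 m

about 29.8 cm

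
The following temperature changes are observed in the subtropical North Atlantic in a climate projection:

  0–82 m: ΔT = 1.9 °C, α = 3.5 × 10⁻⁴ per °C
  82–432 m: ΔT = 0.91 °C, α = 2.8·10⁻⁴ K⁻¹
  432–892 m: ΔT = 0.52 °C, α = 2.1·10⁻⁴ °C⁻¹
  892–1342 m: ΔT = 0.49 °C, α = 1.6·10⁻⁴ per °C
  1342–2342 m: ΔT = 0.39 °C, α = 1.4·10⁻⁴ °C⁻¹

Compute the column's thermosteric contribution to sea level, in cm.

Layer 1: 1.9 × 82 × 3.5×10⁻⁴ = 0.05453 m
Layer 2: 0.91 × 350 × 2.8×10⁻⁴ = 0.08918 m
432–892 m: 2.1×10⁻⁴ × 460 × 0.52 = 0.050232 m
892–1342 m: 0.49 × 450 × 1.6×10⁻⁴ = 0.03528 m
1.4×10⁻⁴ × 1000 × 0.39 = 0.05460 m
Δh = 0.05453 + 0.08918 + 0.050232 + 0.03528 + 0.05460 = 0.283822 m

Δh = 28.4 cm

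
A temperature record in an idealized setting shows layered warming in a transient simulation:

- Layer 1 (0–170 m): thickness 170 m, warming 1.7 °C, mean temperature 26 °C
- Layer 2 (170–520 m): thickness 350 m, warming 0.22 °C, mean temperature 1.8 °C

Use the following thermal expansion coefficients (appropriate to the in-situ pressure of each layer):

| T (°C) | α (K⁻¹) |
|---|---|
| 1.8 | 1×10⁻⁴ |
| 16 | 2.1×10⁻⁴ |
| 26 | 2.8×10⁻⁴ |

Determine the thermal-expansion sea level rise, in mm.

88.6 mm

Layer 1 at 26 °C → α = 2.8×10⁻⁴ K⁻¹
Layer 2 at 1.8 °C → α = 1×10⁻⁴ K⁻¹
0–170 m: 2.8×10⁻⁴ × 170 × 1.7 = 0.08092 m
Layer 2: 350 × 0.22 × 1×10⁻⁴ = 0.00770 m
Δh = 0.08092 + 0.00770 = 0.08862 m ≈ 88.6 mm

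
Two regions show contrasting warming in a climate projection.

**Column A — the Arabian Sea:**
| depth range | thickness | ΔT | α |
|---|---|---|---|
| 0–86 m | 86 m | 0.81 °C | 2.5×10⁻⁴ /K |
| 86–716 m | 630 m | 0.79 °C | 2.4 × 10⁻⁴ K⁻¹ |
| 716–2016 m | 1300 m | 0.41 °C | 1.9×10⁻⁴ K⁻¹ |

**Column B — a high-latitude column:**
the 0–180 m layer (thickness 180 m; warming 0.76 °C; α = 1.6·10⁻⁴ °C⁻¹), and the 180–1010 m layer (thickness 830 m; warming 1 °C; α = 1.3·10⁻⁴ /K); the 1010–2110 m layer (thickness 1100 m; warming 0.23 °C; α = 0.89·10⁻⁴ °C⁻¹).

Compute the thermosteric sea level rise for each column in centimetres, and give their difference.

A Layer 1: 0.81 × 86 × 2.5×10⁻⁴ = 0.017415 m
A 86–716 m: 2.4×10⁻⁴ × 630 × 0.79 = 0.119448 m
A Layer 3: 0.41 × 1300 × 1.9×10⁻⁴ = 0.10127 m
A total: 0.238133 m
B 0–180 m: 0.76 × 180 × 1.6×10⁻⁴ = 0.021888 m
B 180–1010 m: 1.3×10⁻⁴ × 1 × 830 = 0.10790 m
B 0.89×10⁻⁴ × 0.23 × 1100 = 0.022517 m
B total: 0.152305 m
Difference: 0.238133 − 0.152305 = 0.085828 m

A: 23.8 cm; B: 15.2 cm; difference 8.58 cm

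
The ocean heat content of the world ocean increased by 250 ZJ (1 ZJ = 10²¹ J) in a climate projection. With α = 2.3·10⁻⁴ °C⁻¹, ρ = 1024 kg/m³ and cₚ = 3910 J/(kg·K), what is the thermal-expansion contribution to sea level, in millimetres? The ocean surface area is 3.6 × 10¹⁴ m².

39.9 mm

Per unit area: Q = 250×10²¹ / (3.6×10¹⁴) ≈ 6.944×10⁸ J/m²
Δh = αQ/(ρcₚ) = 2.3×10⁻⁴ × 6.944×10⁸ / (1024 × 3910) ≈ 0.03989 m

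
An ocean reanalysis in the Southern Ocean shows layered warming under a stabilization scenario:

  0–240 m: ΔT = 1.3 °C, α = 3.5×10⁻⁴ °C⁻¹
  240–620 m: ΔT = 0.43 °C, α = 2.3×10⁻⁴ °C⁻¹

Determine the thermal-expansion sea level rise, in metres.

Δh = 0.15 m

0–240 m: 3.5×10⁻⁴ × 240 × 1.3 = 0.10920 m
240–620 m: 0.43 × 380 × 2.3×10⁻⁴ = 0.037582 m
Δh = 0.10920 + 0.037582 = 0.146782 m ≈ 0.15 m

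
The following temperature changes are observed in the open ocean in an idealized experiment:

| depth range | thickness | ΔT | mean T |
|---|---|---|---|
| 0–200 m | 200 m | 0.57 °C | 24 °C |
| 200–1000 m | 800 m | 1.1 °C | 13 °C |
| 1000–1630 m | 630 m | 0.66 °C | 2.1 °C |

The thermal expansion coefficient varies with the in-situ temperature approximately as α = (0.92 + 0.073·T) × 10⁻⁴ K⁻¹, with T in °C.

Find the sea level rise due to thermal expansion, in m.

Layer 1: α = (0.92 + 0.073×24)×10⁻⁴ = 2.672×10⁻⁴ K⁻¹
Layer 2: α = (0.92 + 0.073×13)×10⁻⁴ = 1.869×10⁻⁴ K⁻¹
Layer 3: α = (0.92 + 0.073×2.1)×10⁻⁴ = 1.0733×10⁻⁴ K⁻¹
2.672×10⁻⁴ × 200 × 0.57 = 0.0304608 m
200–1000 m: 800 × 1.1 × 1.869×10⁻⁴ = 0.164472 m
Layer 3: 0.66 × 1.0733×10⁻⁴ × 630 = 0.044627814 m
Δh = 0.0304608 + 0.164472 + 0.044627814 = 0.239560614 m ≈ 0.240 m

0.240 m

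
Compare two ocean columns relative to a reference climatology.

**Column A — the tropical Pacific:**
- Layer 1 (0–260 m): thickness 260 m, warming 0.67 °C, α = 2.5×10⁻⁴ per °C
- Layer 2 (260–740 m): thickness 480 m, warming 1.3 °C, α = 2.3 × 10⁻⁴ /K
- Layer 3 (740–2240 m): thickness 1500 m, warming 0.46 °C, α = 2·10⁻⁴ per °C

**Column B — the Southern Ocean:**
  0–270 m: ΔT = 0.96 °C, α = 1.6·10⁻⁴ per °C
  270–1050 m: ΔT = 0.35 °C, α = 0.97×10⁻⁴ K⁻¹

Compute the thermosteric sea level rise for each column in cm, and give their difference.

A: 33 cm; B: 6.8 cm; difference 26 cm

A Layer 1: 2.5×10⁻⁴ × 260 × 0.67 = 0.04355 m
A Layer 2: 480 × 2.3×10⁻⁴ × 1.3 = 0.14352 m
A 740–2240 m: 0.46 × 2×10⁻⁴ × 1500 = 0.13800 m
A total: 0.32507 m
B 0–270 m: 1.6×10⁻⁴ × 0.96 × 270 = 0.041472 m
B 0.97×10⁻⁴ × 0.35 × 780 = 0.026481 m
B total: 0.067953 m
Difference: 0.32507 − 0.067953 = 0.257117 m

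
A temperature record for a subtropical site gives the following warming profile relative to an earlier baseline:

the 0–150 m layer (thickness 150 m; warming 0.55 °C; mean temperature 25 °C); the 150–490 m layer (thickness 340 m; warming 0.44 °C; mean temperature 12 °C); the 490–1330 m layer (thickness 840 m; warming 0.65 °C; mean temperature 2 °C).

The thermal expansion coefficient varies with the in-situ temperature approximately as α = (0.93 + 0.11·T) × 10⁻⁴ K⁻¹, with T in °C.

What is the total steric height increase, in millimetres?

Δh = 127 mm

Layer 1: α = (0.93 + 0.11×25)×10⁻⁴ = 3.68×10⁻⁴ K⁻¹
Layer 2: α = (0.93 + 0.11×12)×10⁻⁴ = 2.25×10⁻⁴ K⁻¹
Layer 3: α = (0.93 + 0.11×2)×10⁻⁴ = 1.15×10⁻⁴ K⁻¹
Layer 1: 150 × 3.68×10⁻⁴ × 0.55 = 0.03036 m
150–490 m: 0.44 × 340 × 2.25×10⁻⁴ = 0.03366 m
490–1330 m: 840 × 1.15×10⁻⁴ × 0.65 = 0.06279 m
Δh = 0.03036 + 0.03366 + 0.06279 = 0.12681 m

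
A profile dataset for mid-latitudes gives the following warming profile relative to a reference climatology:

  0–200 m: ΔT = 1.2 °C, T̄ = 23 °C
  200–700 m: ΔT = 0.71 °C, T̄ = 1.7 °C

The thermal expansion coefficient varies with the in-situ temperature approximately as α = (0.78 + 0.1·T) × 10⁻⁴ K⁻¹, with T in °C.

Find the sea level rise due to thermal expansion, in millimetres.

Layer 1: α = (0.78 + 0.1×23)×10⁻⁴ = 3.08×10⁻⁴ K⁻¹
Layer 2: α = (0.78 + 0.1×1.7)×10⁻⁴ = 0.95×10⁻⁴ K⁻¹
Layer 1: 1.2 × 3.08×10⁻⁴ × 200 = 0.07392 m
200–700 m: 0.71 × 0.95×10⁻⁴ × 500 = 0.033725 m
Δh = 0.07392 + 0.033725 = 0.107645 m

about 108 mm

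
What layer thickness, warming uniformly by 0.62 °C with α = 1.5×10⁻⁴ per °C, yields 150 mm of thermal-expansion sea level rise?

1610 m

H = Δh/(αΔT) = 0.15 / (1.5×10⁻⁴ × 0.62) ≈ 1613 m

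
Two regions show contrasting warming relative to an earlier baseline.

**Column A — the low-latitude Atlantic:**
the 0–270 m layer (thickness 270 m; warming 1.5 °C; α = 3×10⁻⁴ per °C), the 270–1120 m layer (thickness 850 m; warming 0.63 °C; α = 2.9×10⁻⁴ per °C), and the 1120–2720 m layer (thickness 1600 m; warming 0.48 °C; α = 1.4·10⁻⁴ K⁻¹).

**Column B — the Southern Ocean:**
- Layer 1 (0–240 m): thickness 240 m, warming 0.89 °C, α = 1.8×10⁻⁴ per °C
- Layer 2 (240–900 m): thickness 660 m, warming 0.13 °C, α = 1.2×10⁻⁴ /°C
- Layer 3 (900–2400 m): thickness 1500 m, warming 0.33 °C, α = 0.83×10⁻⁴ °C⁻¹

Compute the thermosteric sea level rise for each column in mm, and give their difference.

A Layer 1: 3×10⁻⁴ × 1.5 × 270 = 0.12150 m
A 270–1120 m: 0.63 × 850 × 2.9×10⁻⁴ = 0.155295 m
A Layer 3: 1.4×10⁻⁴ × 0.48 × 1600 = 0.10752 m
A total: 0.384315 m
B 0–240 m: 240 × 0.89 × 1.8×10⁻⁴ = 0.038448 m
B 1.2×10⁻⁴ × 0.13 × 660 = 0.010296 m
B 900–2400 m: 1500 × 0.33 × 0.83×10⁻⁴ = 0.041085 m
B total: 0.089829 m
Difference: 0.384315 − 0.089829 = 0.294486 m

A: 384 mm; B: 89.8 mm; difference 294 mm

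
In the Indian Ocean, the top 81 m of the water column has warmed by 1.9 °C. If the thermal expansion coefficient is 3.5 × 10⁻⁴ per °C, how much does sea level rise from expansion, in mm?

Δh ≈ 54 mm

Δh = αΔT·H = 3.5×10⁻⁴ × 1.9 × 81 = 0.053865 m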